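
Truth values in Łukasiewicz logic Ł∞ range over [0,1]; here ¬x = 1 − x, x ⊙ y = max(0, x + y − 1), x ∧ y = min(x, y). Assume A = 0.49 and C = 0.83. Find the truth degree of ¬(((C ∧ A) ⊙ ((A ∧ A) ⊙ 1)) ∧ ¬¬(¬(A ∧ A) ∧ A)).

C ∧ A = min(0.83, 0.49) = 0.49
A ∧ A = min(0.49, 0.49) = 0.49
(A ∧ A) ⊙ 1 = max(0, 0.49 + 1.00 − 1) = max(0, 0.49) = 0.49
(C ∧ A) ⊙ ((A ∧ A) ⊙ 1) = max(0, 0.49 + 0.49 − 1) = max(0, -0.02) = 0.00
¬(A ∧ A) = 1 − 0.49 = 0.51
¬(A ∧ A) ∧ A = min(0.51, 0.49) = 0.49
¬(¬(A ∧ A) ∧ A) = 1 − 0.49 = 0.51
¬¬(¬(A ∧ A) ∧ A) = 1 − 0.51 = 0.49
((C ∧ A) ⊙ ((A ∧ A) ⊙ 1)) ∧ ¬¬(¬(A ∧ A) ∧ A) = min(0.00, 0.49) = 0.00
¬(((C ∧ A) ⊙ ((A ∧ A) ⊙ 1)) ∧ ¬¬(¬(A ∧ A) ∧ A)) = 1 − 0.00 = 1.00

1.00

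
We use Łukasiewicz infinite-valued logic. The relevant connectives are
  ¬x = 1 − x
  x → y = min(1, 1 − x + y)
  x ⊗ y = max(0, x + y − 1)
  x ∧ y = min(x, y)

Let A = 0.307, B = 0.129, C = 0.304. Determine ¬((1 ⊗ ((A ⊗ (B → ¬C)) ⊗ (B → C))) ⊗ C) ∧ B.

¬C = 1 − 0.304 = 0.696
B → ¬C = min(1, 1 − 0.129 + 0.696) = min(1, 1.567) = 1.000
A ⊗ (B → ¬C) = max(0, 0.307 + 1.000 − 1) = max(0, 0.307) = 0.307
B → C = min(1, 1 − 0.129 + 0.304) = min(1, 1.175) = 1.000
(A ⊗ (B → ¬C)) ⊗ (B → C) = max(0, 0.307 + 1.000 − 1) = max(0, 0.307) = 0.307
1 ⊗ ((A ⊗ (B → ¬C)) ⊗ (B → C)) = max(0, 1.000 + 0.307 − 1) = max(0, 0.307) = 0.307
(1 ⊗ ((A ⊗ (B → ¬C)) ⊗ (B → C))) ⊗ C = max(0, 0.307 + 0.304 − 1) = max(0, -0.389) = 0.000
¬((1 ⊗ ((A ⊗ (B → ¬C)) ⊗ (B → C))) ⊗ C) = 1 − 0.000 = 1.000
¬((1 ⊗ ((A ⊗ (B → ¬C)) ⊗ (B → C))) ⊗ C) ∧ B = min(1.000, 0.129) = 0.129

0.129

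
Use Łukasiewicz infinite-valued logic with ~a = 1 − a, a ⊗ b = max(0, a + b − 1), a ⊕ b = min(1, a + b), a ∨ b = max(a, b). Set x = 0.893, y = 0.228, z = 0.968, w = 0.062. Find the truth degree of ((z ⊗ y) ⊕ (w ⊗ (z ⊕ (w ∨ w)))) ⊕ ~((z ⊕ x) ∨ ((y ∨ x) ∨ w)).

0.258

z ⊗ y = max(0, 0.968 + 0.228 − 1) = max(0, 0.196) = 0.196
w ∨ w = max(0.062, 0.062) = 0.062
z ⊕ (w ∨ w) = min(1, 0.968 + 0.062) = min(1, 1.030) = 1.000
w ⊗ (z ⊕ (w ∨ w)) = max(0, 0.062 + 1.000 − 1) = max(0, 0.062) = 0.062
(z ⊗ y) ⊕ (w ⊗ (z ⊕ (w ∨ w))) = min(1, 0.196 + 0.062) = min(1, 0.258) = 0.258
z ⊕ x = min(1, 0.968 + 0.893) = min(1, 1.861) = 1.000
y ∨ x = max(0.228, 0.893) = 0.893
(y ∨ x) ∨ w = max(0.893, 0.062) = 0.893
(z ⊕ x) ∨ ((y ∨ x) ∨ w) = max(1.000, 0.893) = 1.000
~((z ⊕ x) ∨ ((y ∨ x) ∨ w)) = 1 − 1.000 = 0.000
((z ⊗ y) ⊕ (w ⊗ (z ⊕ (w ∨ w)))) ⊕ ~((z ⊕ x) ∨ ((y ∨ x) ∨ w)) = min(1, 0.258 + 0.000) = min(1, 0.258) = 0.258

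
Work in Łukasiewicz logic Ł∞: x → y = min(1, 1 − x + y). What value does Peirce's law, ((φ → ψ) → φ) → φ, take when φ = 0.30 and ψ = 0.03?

0.73

φ → ψ = min(1, 1 − 0.30 + 0.03) = min(1, 0.73) = 0.73
(φ → ψ) → φ = min(1, 1 − 0.73 + 0.30) = min(1, 0.57) = 0.57
((φ → ψ) → φ) → φ = min(1, 1 − 0.57 + 0.30) = min(1, 0.73) = 0.73
(The value 0.73 < 1 shows this instance is not satisfied; not a Ł∞-tautology in general.)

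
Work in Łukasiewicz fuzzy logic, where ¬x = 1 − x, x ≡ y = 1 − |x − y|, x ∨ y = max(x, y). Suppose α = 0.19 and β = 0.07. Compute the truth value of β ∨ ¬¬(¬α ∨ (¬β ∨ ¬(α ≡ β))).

¬α = 1 − 0.19 = 0.81
¬β = 1 − 0.07 = 0.93
α ≡ β = 1 − |0.19 − 0.07| = 1 − 0.12 = 0.88
¬(α ≡ β) = 1 − 0.88 = 0.12
¬β ∨ ¬(α ≡ β) = max(0.93, 0.12) = 0.93
¬α ∨ (¬β ∨ ¬(α ≡ β)) = max(0.81, 0.93) = 0.93
¬(¬α ∨ (¬β ∨ ¬(α ≡ β))) = 1 − 0.93 = 0.07
¬¬(¬α ∨ (¬β ∨ ¬(α ≡ β))) = 1 − 0.07 = 0.93
β ∨ ¬¬(¬α ∨ (¬β ∨ ¬(α ≡ β))) = max(0.07, 0.93) = 0.93

0.93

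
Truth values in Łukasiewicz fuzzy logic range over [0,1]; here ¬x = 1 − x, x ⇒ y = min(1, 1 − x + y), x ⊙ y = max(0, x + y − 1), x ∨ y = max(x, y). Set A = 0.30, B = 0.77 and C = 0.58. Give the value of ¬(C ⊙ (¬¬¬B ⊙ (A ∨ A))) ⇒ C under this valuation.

0.58

¬B = 1 − 0.77 = 0.23
¬¬B = 1 − 0.23 = 0.77
¬¬¬B = 1 − 0.77 = 0.23
A ∨ A = max(0.30, 0.30) = 0.30
¬¬¬B ⊙ (A ∨ A) = max(0, 0.23 + 0.30 − 1) = max(0, -0.47) = 0.00
C ⊙ (¬¬¬B ⊙ (A ∨ A)) = max(0, 0.58 + 0.00 − 1) = max(0, -0.42) = 0.00
¬(C ⊙ (¬¬¬B ⊙ (A ∨ A))) = 1 − 0.00 = 1.00
¬(C ⊙ (¬¬¬B ⊙ (A ∨ A))) ⇒ C = min(1, 1 − 1.00 + 0.58) = min(1, 0.58) = 0.58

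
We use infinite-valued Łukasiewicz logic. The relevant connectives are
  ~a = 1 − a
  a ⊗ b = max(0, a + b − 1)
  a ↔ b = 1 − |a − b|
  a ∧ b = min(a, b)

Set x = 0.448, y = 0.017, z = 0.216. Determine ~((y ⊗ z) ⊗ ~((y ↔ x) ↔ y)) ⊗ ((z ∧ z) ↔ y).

0.801

y ⊗ z = max(0, 0.017 + 0.216 − 1) = max(0, -0.767) = 0.000
y ↔ x = 1 − |0.017 − 0.448| = 1 − 0.431 = 0.569
(y ↔ x) ↔ y = 1 − |0.569 − 0.017| = 1 − 0.552 = 0.448
~((y ↔ x) ↔ y) = 1 − 0.448 = 0.552
(y ⊗ z) ⊗ ~((y ↔ x) ↔ y) = max(0, 0.000 + 0.552 − 1) = max(0, -0.448) = 0.000
~((y ⊗ z) ⊗ ~((y ↔ x) ↔ y)) = 1 − 0.000 = 1.000
z ∧ z = min(0.216, 0.216) = 0.216
(z ∧ z) ↔ y = 1 − |0.216 − 0.017| = 1 − 0.199 = 0.801
~((y ⊗ z) ⊗ ~((y ↔ x) ↔ y)) ⊗ ((z ∧ z) ↔ y) = max(0, 1.000 + 0.801 − 1) = max(0, 0.801) = 0.801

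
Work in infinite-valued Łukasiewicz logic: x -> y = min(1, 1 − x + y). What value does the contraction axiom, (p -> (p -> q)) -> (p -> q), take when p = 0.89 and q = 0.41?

0.89

p -> q = min(1, 1 − 0.89 + 0.41) = min(1, 0.52) = 0.52
p -> (p -> q) = min(1, 1 − 0.89 + 0.52) = min(1, 0.63) = 0.63
(p -> (p -> q)) -> (p -> q) = min(1, 1 − 0.63 + 0.52) = min(1, 0.89) = 0.89
(The value 0.89 < 1 shows this instance is not satisfied; fails in Ł∞ (the t-norm is not idempotent).)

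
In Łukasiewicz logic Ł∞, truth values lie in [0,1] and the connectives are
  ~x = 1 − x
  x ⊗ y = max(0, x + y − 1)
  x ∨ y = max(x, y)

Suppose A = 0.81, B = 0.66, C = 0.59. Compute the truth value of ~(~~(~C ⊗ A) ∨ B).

~C = 1 − 0.59 = 0.41
~C ⊗ A = max(0, 0.41 + 0.81 − 1) = max(0, 0.22) = 0.22
~(~C ⊗ A) = 1 − 0.22 = 0.78
~~(~C ⊗ A) = 1 − 0.78 = 0.22
~~(~C ⊗ A) ∨ B = max(0.22, 0.66) = 0.66
~(~~(~C ⊗ A) ∨ B) = 1 − 0.66 = 0.34

0.34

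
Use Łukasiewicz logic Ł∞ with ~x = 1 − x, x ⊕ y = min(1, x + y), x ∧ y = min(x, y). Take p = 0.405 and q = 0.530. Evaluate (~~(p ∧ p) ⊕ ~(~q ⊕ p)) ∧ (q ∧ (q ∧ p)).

p ∧ p = min(0.405, 0.405) = 0.405
~(p ∧ p) = 1 − 0.405 = 0.595
~~(p ∧ p) = 1 − 0.595 = 0.405
~q = 1 − 0.530 = 0.470
~q ⊕ p = min(1, 0.470 + 0.405) = min(1, 0.875) = 0.875
~(~q ⊕ p) = 1 − 0.875 = 0.125
~~(p ∧ p) ⊕ ~(~q ⊕ p) = min(1, 0.405 + 0.125) = min(1, 0.530) = 0.530
q ∧ p = min(0.530, 0.405) = 0.405
q ∧ (q ∧ p) = min(0.530, 0.405) = 0.405
(~~(p ∧ p) ⊕ ~(~q ⊕ p)) ∧ (q ∧ (q ∧ p)) = min(0.530, 0.405) = 0.405

0.405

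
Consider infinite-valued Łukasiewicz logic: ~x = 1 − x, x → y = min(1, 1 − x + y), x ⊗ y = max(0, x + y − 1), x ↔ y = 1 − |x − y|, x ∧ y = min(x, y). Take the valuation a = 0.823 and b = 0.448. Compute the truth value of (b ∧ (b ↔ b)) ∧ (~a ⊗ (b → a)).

0.177

b ↔ b = 1 − |0.448 − 0.448| = 1 − 0.000 = 1.000
b ∧ (b ↔ b) = min(0.448, 1.000) = 0.448
~a = 1 − 0.823 = 0.177
b → a = min(1, 1 − 0.448 + 0.823) = min(1, 1.375) = 1.000
~a ⊗ (b → a) = max(0, 0.177 + 1.000 − 1) = max(0, 0.177) = 0.177
(b ∧ (b ↔ b)) ∧ (~a ⊗ (b → a)) = min(0.448, 0.177) = 0.177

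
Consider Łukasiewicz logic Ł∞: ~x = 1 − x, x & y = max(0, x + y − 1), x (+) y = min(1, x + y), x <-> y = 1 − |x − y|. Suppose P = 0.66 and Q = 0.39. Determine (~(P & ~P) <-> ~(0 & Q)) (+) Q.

~P = 1 − 0.66 = 0.34
P & ~P = max(0, 0.66 + 0.34 − 1) = max(0, 0.00) = 0.00
~(P & ~P) = 1 − 0.00 = 1.00
0 & Q = max(0, 0.00 + 0.39 − 1) = max(0, -0.61) = 0.00
~(0 & Q) = 1 − 0.00 = 1.00
~(P & ~P) <-> ~(0 & Q) = 1 − |1.00 − 1.00| = 1 − 0.00 = 1.00
(~(P & ~P) <-> ~(0 & Q)) (+) Q = min(1, 1.00 + 0.39) = min(1, 1.39) = 1.00

1.00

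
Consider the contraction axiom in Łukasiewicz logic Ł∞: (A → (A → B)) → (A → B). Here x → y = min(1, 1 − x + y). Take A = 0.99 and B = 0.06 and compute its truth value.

A → B = min(1, 1 − 0.99 + 0.06) = min(1, 0.07) = 0.07
A → (A → B) = min(1, 1 − 0.99 + 0.07) = min(1, 0.08) = 0.08
(A → (A → B)) → (A → B) = min(1, 1 − 0.08 + 0.07) = min(1, 0.99) = 0.99
(The value 0.99 < 1 shows this instance is not satisfied; fails in Ł∞ (the t-norm is not idempotent).)

0.99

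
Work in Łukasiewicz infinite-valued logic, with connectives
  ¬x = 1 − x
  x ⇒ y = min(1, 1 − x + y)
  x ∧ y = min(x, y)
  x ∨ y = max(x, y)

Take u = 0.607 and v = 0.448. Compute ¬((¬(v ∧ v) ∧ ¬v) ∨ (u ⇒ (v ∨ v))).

0.159

v ∧ v = min(0.448, 0.448) = 0.448
¬(v ∧ v) = 1 − 0.448 = 0.552
¬v = 1 − 0.448 = 0.552
¬(v ∧ v) ∧ ¬v = min(0.552, 0.552) = 0.552
v ∨ v = max(0.448, 0.448) = 0.448
u ⇒ (v ∨ v) = min(1, 1 − 0.607 + 0.448) = min(1, 0.841) = 0.841
(¬(v ∧ v) ∧ ¬v) ∨ (u ⇒ (v ∨ v)) = max(0.552, 0.841) = 0.841
¬((¬(v ∧ v) ∧ ¬v) ∨ (u ⇒ (v ∨ v))) = 1 − 0.841 = 0.159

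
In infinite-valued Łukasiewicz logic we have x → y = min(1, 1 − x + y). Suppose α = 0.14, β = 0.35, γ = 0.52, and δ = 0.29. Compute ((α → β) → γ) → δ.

α → β = min(1, 1 − 0.14 + 0.35) = min(1, 1.21) = 1.00
(α → β) → γ = min(1, 1 − 1.00 + 0.52) = min(1, 0.52) = 0.52
((α → β) → γ) → δ = min(1, 1 − 0.52 + 0.29) = min(1, 0.77) = 0.77

0.77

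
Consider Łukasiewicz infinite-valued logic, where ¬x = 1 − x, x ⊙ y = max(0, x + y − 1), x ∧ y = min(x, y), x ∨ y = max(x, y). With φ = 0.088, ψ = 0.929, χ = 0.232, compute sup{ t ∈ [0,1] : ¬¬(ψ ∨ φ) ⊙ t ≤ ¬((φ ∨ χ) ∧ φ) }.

0.983

ψ ∨ φ = max(0.929, 0.088) = 0.929
¬(ψ ∨ φ) = 1 − 0.929 = 0.071
¬¬(ψ ∨ φ) = 1 − 0.071 = 0.929
So the left factor is ¬¬(ψ ∨ φ) = 0.929.
φ ∨ χ = max(0.088, 0.232) = 0.232
(φ ∨ χ) ∧ φ = min(0.232, 0.088) = 0.088
¬((φ ∨ χ) ∧ φ) = 1 − 0.088 = 0.912
So the right-hand bound is ¬((φ ∨ χ) ∧ φ) = 0.912.
The residuum of the Łukasiewicz t-norm gives the supremum: min(1, 1 − 0.929 + 0.912).
1 − 0.929 + 0.912 = 0.983, so t = min(1, 0.983) = 0.983.
Check: 0.929 ⊙ 0.983 = max(0, 0.912) = 0.912 ≤ 0.912.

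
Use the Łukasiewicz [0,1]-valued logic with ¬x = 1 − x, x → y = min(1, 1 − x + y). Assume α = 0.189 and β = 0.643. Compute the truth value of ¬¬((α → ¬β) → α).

¬β = 1 − 0.643 = 0.357
α → ¬β = min(1, 1 − 0.189 + 0.357) = min(1, 1.168) = 1.000
(α → ¬β) → α = min(1, 1 − 1.000 + 0.189) = min(1, 0.189) = 0.189
¬((α → ¬β) → α) = 1 − 0.189 = 0.811
¬¬((α → ¬β) → α) = 1 − 0.811 = 0.189

0.189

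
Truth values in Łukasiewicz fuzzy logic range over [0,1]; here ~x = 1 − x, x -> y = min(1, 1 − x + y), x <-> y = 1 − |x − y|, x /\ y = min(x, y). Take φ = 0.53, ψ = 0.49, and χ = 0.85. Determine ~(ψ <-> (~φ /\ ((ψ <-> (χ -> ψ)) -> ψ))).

~φ = 1 − 0.53 = 0.47
χ -> ψ = min(1, 1 − 0.85 + 0.49) = min(1, 0.64) = 0.64
ψ <-> (χ -> ψ) = 1 − |0.49 − 0.64| = 1 − 0.15 = 0.85
(ψ <-> (χ -> ψ)) -> ψ = min(1, 1 − 0.85 + 0.49) = min(1, 0.64) = 0.64
~φ /\ ((ψ <-> (χ -> ψ)) -> ψ) = min(0.47, 0.64) = 0.47
ψ <-> (~φ /\ ((ψ <-> (χ -> ψ)) -> ψ)) = 1 − |0.49 − 0.47| = 1 − 0.02 = 0.98
~(ψ <-> (~φ /\ ((ψ <-> (χ -> ψ)) -> ψ))) = 1 − 0.98 = 0.02

0.02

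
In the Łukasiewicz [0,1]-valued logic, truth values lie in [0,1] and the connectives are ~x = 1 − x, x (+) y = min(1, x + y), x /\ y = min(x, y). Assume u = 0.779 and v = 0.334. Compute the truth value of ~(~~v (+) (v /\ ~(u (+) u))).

0.666

~v = 1 − 0.334 = 0.666
~~v = 1 − 0.666 = 0.334
u (+) u = min(1, 0.779 + 0.779) = min(1, 1.558) = 1.000
~(u (+) u) = 1 − 1.000 = 0.000
v /\ ~(u (+) u) = min(0.334, 0.000) = 0.000
~~v (+) (v /\ ~(u (+) u)) = min(1, 0.334 + 0.000) = min(1, 0.334) = 0.334
~(~~v (+) (v /\ ~(u (+) u))) = 1 − 0.334 = 0.666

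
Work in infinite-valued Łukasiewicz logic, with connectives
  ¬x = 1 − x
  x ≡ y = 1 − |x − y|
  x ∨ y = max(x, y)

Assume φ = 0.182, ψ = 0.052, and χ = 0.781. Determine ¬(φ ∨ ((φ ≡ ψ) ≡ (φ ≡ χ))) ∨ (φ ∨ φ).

0.469

φ ≡ ψ = 1 − |0.182 − 0.052| = 1 − 0.130 = 0.870
φ ≡ χ = 1 − |0.182 − 0.781| = 1 − 0.599 = 0.401
(φ ≡ ψ) ≡ (φ ≡ χ) = 1 − |0.870 − 0.401| = 1 − 0.469 = 0.531
φ ∨ ((φ ≡ ψ) ≡ (φ ≡ χ)) = max(0.182, 0.531) = 0.531
¬(φ ∨ ((φ ≡ ψ) ≡ (φ ≡ χ))) = 1 − 0.531 = 0.469
φ ∨ φ = max(0.182, 0.182) = 0.182
¬(φ ∨ ((φ ≡ ψ) ≡ (φ ≡ χ))) ∨ (φ ∨ φ) = max(0.469, 0.182) = 0.469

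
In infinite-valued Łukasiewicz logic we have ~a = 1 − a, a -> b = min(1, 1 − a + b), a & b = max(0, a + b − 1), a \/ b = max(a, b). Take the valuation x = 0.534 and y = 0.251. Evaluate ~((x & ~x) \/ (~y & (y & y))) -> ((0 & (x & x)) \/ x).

~x = 1 − 0.534 = 0.466
x & ~x = max(0, 0.534 + 0.466 − 1) = max(0, 0.000) = 0.000
~y = 1 − 0.251 = 0.749
y & y = max(0, 0.251 + 0.251 − 1) = max(0, -0.498) = 0.000
~y & (y & y) = max(0, 0.749 + 0.000 − 1) = max(0, -0.251) = 0.000
(x & ~x) \/ (~y & (y & y)) = max(0.000, 0.000) = 0.000
~((x & ~x) \/ (~y & (y & y))) = 1 − 0.000 = 1.000
x & x = max(0, 0.534 + 0.534 − 1) = max(0, 0.068) = 0.068
0 & (x & x) = max(0, 0.000 + 0.068 − 1) = max(0, -0.932) = 0.000
(0 & (x & x)) \/ x = max(0.000, 0.534) = 0.534
~((x & ~x) \/ (~y & (y & y))) -> ((0 & (x & x)) \/ x) = min(1, 1 − 1.000 + 0.534) = min(1, 0.534) = 0.534

0.534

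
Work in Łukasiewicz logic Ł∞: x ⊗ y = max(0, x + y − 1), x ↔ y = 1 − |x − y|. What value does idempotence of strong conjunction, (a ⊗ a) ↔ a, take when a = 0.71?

a ⊗ a = max(0, 0.71 + 0.71 − 1) = max(0, 0.42) = 0.42
(a ⊗ a) ↔ a = 1 − |0.42 − 0.71| = 1 − 0.29 = 0.71
(The value 0.71 < 1 shows this instance is not satisfied; fails in Ł∞ since a ⊗ a = max(0, 2a−1) ≠ a in general.)

0.71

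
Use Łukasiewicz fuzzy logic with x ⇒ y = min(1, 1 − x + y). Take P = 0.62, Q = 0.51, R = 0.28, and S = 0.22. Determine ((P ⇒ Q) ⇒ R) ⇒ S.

0.83

P ⇒ Q = min(1, 1 − 0.62 + 0.51) = min(1, 0.89) = 0.89
(P ⇒ Q) ⇒ R = min(1, 1 − 0.89 + 0.28) = min(1, 0.39) = 0.39
((P ⇒ Q) ⇒ R) ⇒ S = min(1, 1 − 0.39 + 0.22) = min(1, 0.83) = 0.83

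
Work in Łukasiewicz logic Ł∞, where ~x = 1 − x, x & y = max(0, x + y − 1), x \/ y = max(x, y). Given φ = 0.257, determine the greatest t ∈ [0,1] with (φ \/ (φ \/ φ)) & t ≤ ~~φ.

1.000

φ \/ φ = max(0.257, 0.257) = 0.257
φ \/ (φ \/ φ) = max(0.257, 0.257) = 0.257
So the left factor is φ \/ (φ \/ φ) = 0.257.
~φ = 1 − 0.257 = 0.743
~~φ = 1 − 0.743 = 0.257
So the right-hand bound is ~~φ = 0.257.
The residuum of the Łukasiewicz t-norm gives the supremum: min(1, 1 − 0.257 + 0.257).
1 − 0.257 + 0.257 = 1.000, so t = min(1, 1.000) = 1.000.
Check: 0.257 & 1.000 = max(0, 0.257) = 0.257 ≤ 0.257.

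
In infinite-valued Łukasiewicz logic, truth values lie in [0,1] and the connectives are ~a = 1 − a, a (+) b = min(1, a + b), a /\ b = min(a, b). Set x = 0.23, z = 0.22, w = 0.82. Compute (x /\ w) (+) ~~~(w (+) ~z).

0.23

x /\ w = min(0.23, 0.82) = 0.23
~z = 1 − 0.22 = 0.78
w (+) ~z = min(1, 0.82 + 0.78) = min(1, 1.60) = 1.00
~(w (+) ~z) = 1 − 1.00 = 0.00
~~(w (+) ~z) = 1 − 0.00 = 1.00
~~~(w (+) ~z) = 1 − 1.00 = 0.00
(x /\ w) (+) ~~~(w (+) ~z) = min(1, 0.23 + 0.00) = min(1, 0.23) = 0.23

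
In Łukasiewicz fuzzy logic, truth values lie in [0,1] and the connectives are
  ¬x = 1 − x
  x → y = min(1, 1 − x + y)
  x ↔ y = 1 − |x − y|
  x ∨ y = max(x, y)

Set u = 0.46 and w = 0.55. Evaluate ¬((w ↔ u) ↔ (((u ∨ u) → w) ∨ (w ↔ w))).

0.09

w ↔ u = 1 − |0.55 − 0.46| = 1 − 0.09 = 0.91
u ∨ u = max(0.46, 0.46) = 0.46
(u ∨ u) → w = min(1, 1 − 0.46 + 0.55) = min(1, 1.09) = 1.00
w ↔ w = 1 − |0.55 − 0.55| = 1 − 0.00 = 1.00
((u ∨ u) → w) ∨ (w ↔ w) = max(1.00, 1.00) = 1.00
(w ↔ u) ↔ (((u ∨ u) → w) ∨ (w ↔ w)) = 1 − |0.91 − 1.00| = 1 − 0.09 = 0.91
¬((w ↔ u) ↔ (((u ∨ u) → w) ∨ (w ↔ w))) = 1 − 0.91 = 0.09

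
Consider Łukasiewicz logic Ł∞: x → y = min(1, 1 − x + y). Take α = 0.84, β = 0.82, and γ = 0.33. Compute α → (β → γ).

β → γ = min(1, 1 − 0.82 + 0.33) = min(1, 0.51) = 0.51
α → (β → γ) = min(1, 1 − 0.84 + 0.51) = min(1, 0.67) = 0.67

0.67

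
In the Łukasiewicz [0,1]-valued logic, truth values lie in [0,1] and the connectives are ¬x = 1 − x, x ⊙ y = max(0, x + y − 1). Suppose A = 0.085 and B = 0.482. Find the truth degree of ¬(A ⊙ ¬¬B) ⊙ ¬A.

¬B = 1 − 0.482 = 0.518
¬¬B = 1 − 0.518 = 0.482
A ⊙ ¬¬B = max(0, 0.085 + 0.482 − 1) = max(0, -0.433) = 0.000
¬(A ⊙ ¬¬B) = 1 − 0.000 = 1.000
¬A = 1 − 0.085 = 0.915
¬(A ⊙ ¬¬B) ⊙ ¬A = max(0, 1.000 + 0.915 − 1) = max(0, 0.915) = 0.915

0.915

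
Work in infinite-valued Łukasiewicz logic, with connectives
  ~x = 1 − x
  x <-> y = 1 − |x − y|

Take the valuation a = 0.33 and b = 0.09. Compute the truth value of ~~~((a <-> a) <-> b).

0.91

a <-> a = 1 − |0.33 − 0.33| = 1 − 0.00 = 1.00
(a <-> a) <-> b = 1 − |1.00 − 0.09| = 1 − 0.91 = 0.09
~((a <-> a) <-> b) = 1 − 0.09 = 0.91
~~((a <-> a) <-> b) = 1 − 0.91 = 0.09
~~~((a <-> a) <-> b) = 1 − 0.09 = 0.91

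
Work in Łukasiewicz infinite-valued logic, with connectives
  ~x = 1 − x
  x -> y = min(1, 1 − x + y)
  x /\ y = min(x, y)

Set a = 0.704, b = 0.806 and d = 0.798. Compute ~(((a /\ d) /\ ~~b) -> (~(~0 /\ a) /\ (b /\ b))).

0.408

a /\ d = min(0.704, 0.798) = 0.704
~b = 1 − 0.806 = 0.194
~~b = 1 − 0.194 = 0.806
(a /\ d) /\ ~~b = min(0.704, 0.806) = 0.704
~0 = 1 − 0.000 = 1.000
~0 /\ a = min(1.000, 0.704) = 0.704
~(~0 /\ a) = 1 − 0.704 = 0.296
b /\ b = min(0.806, 0.806) = 0.806
~(~0 /\ a) /\ (b /\ b) = min(0.296, 0.806) = 0.296
((a /\ d) /\ ~~b) -> (~(~0 /\ a) /\ (b /\ b)) = min(1, 1 − 0.704 + 0.296) = min(1, 0.592) = 0.592
~(((a /\ d) /\ ~~b) -> (~(~0 /\ a) /\ (b /\ b))) = 1 − 0.592 = 0.408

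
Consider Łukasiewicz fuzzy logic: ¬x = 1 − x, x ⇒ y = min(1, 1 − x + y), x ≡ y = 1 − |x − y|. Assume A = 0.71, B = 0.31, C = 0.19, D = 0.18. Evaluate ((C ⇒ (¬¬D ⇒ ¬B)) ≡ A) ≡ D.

¬D = 1 − 0.18 = 0.82
¬¬D = 1 − 0.82 = 0.18
¬B = 1 − 0.31 = 0.69
¬¬D ⇒ ¬B = min(1, 1 − 0.18 + 0.69) = min(1, 1.51) = 1.00
C ⇒ (¬¬D ⇒ ¬B) = min(1, 1 − 0.19 + 1.00) = min(1, 1.81) = 1.00
(C ⇒ (¬¬D ⇒ ¬B)) ≡ A = 1 − |1.00 − 0.71| = 1 − 0.29 = 0.71
((C ⇒ (¬¬D ⇒ ¬B)) ≡ A) ≡ D = 1 − |0.71 − 0.18| = 1 − 0.53 = 0.47

0.47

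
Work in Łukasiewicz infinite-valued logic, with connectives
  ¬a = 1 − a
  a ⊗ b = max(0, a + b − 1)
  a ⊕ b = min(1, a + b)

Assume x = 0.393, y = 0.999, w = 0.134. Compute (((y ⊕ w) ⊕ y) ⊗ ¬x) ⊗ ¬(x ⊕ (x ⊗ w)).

0.214

y ⊕ w = min(1, 0.999 + 0.134) = min(1, 1.133) = 1.000
(y ⊕ w) ⊕ y = min(1, 1.000 + 0.999) = min(1, 1.999) = 1.000
¬x = 1 − 0.393 = 0.607
((y ⊕ w) ⊕ y) ⊗ ¬x = max(0, 1.000 + 0.607 − 1) = max(0, 0.607) = 0.607
x ⊗ w = max(0, 0.393 + 0.134 − 1) = max(0, -0.473) = 0.000
x ⊕ (x ⊗ w) = min(1, 0.393 + 0.000) = min(1, 0.393) = 0.393
¬(x ⊕ (x ⊗ w)) = 1 − 0.393 = 0.607
(((y ⊕ w) ⊕ y) ⊗ ¬x) ⊗ ¬(x ⊕ (x ⊗ w)) = max(0, 0.607 + 0.607 − 1) = max(0, 0.214) = 0.214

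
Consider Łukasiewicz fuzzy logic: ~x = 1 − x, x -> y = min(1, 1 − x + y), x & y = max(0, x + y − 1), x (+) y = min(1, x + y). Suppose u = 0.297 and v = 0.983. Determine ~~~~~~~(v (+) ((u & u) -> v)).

0.000

u & u = max(0, 0.297 + 0.297 − 1) = max(0, -0.406) = 0.000
(u & u) -> v = min(1, 1 − 0.000 + 0.983) = min(1, 1.983) = 1.000
v (+) ((u & u) -> v) = min(1, 0.983 + 1.000) = min(1, 1.983) = 1.000
~(v (+) ((u & u) -> v)) = 1 − 1.000 = 0.000
~~(v (+) ((u & u) -> v)) = 1 − 0.000 = 1.000
~~~(v (+) ((u & u) -> v)) = 1 − 1.000 = 0.000
~~~~(v (+) ((u & u) -> v)) = 1 − 0.000 = 1.000
~~~~~(v (+) ((u & u) -> v)) = 1 − 1.000 = 0.000
~~~~~~(v (+) ((u & u) -> v)) = 1 − 0.000 = 1.000
~~~~~~~(v (+) ((u & u) -> v)) = 1 − 1.000 = 0.000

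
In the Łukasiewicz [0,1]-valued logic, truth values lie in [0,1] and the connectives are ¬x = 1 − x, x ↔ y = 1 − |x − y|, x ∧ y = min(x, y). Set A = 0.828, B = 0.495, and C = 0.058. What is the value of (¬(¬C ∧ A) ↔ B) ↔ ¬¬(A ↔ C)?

¬C = 1 − 0.058 = 0.942
¬C ∧ A = min(0.942, 0.828) = 0.828
¬(¬C ∧ A) = 1 − 0.828 = 0.172
¬(¬C ∧ A) ↔ B = 1 − |0.172 − 0.495| = 1 − 0.323 = 0.677
A ↔ C = 1 − |0.828 − 0.058| = 1 − 0.770 = 0.230
¬(A ↔ C) = 1 − 0.230 = 0.770
¬¬(A ↔ C) = 1 − 0.770 = 0.230
(¬(¬C ∧ A) ↔ B) ↔ ¬¬(A ↔ C) = 1 − |0.677 − 0.230| = 1 − 0.447 = 0.553

0.553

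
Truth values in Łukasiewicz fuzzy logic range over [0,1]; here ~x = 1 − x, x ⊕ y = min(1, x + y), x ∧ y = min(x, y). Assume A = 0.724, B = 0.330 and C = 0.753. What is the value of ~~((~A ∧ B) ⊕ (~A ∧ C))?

~A = 1 − 0.724 = 0.276
~A ∧ B = min(0.276, 0.330) = 0.276
~A ∧ C = min(0.276, 0.753) = 0.276
(~A ∧ B) ⊕ (~A ∧ C) = min(1, 0.276 + 0.276) = min(1, 0.552) = 0.552
~((~A ∧ B) ⊕ (~A ∧ C)) = 1 − 0.552 = 0.448
~~((~A ∧ B) ⊕ (~A ∧ C)) = 1 − 0.448 = 0.552

0.552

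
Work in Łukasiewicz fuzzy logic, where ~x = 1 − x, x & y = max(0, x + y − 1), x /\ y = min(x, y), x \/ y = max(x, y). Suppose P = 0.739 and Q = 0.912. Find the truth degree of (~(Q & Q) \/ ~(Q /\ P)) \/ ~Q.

0.261

Q & Q = max(0, 0.912 + 0.912 − 1) = max(0, 0.824) = 0.824
~(Q & Q) = 1 − 0.824 = 0.176
Q /\ P = min(0.912, 0.739) = 0.739
~(Q /\ P) = 1 − 0.739 = 0.261
~(Q & Q) \/ ~(Q /\ P) = max(0.176, 0.261) = 0.261
~Q = 1 − 0.912 = 0.088
(~(Q & Q) \/ ~(Q /\ P)) \/ ~Q = max(0.261, 0.088) = 0.261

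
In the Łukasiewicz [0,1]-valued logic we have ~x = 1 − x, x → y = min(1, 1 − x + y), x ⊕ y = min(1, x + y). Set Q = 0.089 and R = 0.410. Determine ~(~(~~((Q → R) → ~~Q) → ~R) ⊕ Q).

0.911

Q → R = min(1, 1 − 0.089 + 0.410) = min(1, 1.321) = 1.000
~Q = 1 − 0.089 = 0.911
~~Q = 1 − 0.911 = 0.089
(Q → R) → ~~Q = min(1, 1 − 1.000 + 0.089) = min(1, 0.089) = 0.089
~((Q → R) → ~~Q) = 1 − 0.089 = 0.911
~~((Q → R) → ~~Q) = 1 − 0.911 = 0.089
~R = 1 − 0.410 = 0.590
~~((Q → R) → ~~Q) → ~R = min(1, 1 − 0.089 + 0.590) = min(1, 1.501) = 1.000
~(~~((Q → R) → ~~Q) → ~R) = 1 − 1.000 = 0.000
~(~~((Q → R) → ~~Q) → ~R) ⊕ Q = min(1, 0.000 + 0.089) = min(1, 0.089) = 0.089
~(~(~~((Q → R) → ~~Q) → ~R) ⊕ Q) = 1 − 0.089 = 0.911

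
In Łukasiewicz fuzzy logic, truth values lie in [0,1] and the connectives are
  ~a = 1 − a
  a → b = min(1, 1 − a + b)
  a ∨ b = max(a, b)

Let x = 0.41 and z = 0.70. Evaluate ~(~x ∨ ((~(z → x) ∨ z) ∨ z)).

0.30

~x = 1 − 0.41 = 0.59
z → x = min(1, 1 − 0.70 + 0.41) = min(1, 0.71) = 0.71
~(z → x) = 1 − 0.71 = 0.29
~(z → x) ∨ z = max(0.29, 0.70) = 0.70
(~(z → x) ∨ z) ∨ z = max(0.70, 0.70) = 0.70
~x ∨ ((~(z → x) ∨ z) ∨ z) = max(0.59, 0.70) = 0.70
~(~x ∨ ((~(z → x) ∨ z) ∨ z)) = 1 − 0.70 = 0.30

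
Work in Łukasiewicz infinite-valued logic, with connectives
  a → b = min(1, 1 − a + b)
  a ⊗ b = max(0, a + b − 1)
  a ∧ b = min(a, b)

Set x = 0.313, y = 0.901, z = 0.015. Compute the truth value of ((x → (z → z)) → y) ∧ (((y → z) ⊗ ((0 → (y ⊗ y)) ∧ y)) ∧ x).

0.015

z → z = min(1, 1 − 0.015 + 0.015) = min(1, 1.000) = 1.000
x → (z → z) = min(1, 1 − 0.313 + 1.000) = min(1, 1.687) = 1.000
(x → (z → z)) → y = min(1, 1 − 1.000 + 0.901) = min(1, 0.901) = 0.901
y → z = min(1, 1 − 0.901 + 0.015) = min(1, 0.114) = 0.114
y ⊗ y = max(0, 0.901 + 0.901 − 1) = max(0, 0.802) = 0.802
0 → (y ⊗ y) = min(1, 1 − 0.000 + 0.802) = min(1, 1.802) = 1.000
(0 → (y ⊗ y)) ∧ y = min(1.000, 0.901) = 0.901
(y → z) ⊗ ((0 → (y ⊗ y)) ∧ y) = max(0, 0.114 + 0.901 − 1) = max(0, 0.015) = 0.015
((y → z) ⊗ ((0 → (y ⊗ y)) ∧ y)) ∧ x = min(0.015, 0.313) = 0.015
((x → (z → z)) → y) ∧ (((y → z) ⊗ ((0 → (y ⊗ y)) ∧ y)) ∧ x) = min(0.901, 0.015) = 0.015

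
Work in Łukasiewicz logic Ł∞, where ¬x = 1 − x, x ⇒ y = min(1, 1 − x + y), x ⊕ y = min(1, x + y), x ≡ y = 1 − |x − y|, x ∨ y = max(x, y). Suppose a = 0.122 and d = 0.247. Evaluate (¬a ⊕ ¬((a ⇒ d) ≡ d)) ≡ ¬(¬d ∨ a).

0.247

¬a = 1 − 0.122 = 0.878
a ⇒ d = min(1, 1 − 0.122 + 0.247) = min(1, 1.125) = 1.000
(a ⇒ d) ≡ d = 1 − |1.000 − 0.247| = 1 − 0.753 = 0.247
¬((a ⇒ d) ≡ d) = 1 − 0.247 = 0.753
¬a ⊕ ¬((a ⇒ d) ≡ d) = min(1, 0.878 + 0.753) = min(1, 1.631) = 1.000
¬d = 1 − 0.247 = 0.753
¬d ∨ a = max(0.753, 0.122) = 0.753
¬(¬d ∨ a) = 1 − 0.753 = 0.247
(¬a ⊕ ¬((a ⇒ d) ≡ d)) ≡ ¬(¬d ∨ a) = 1 − |1.000 − 0.247| = 1 − 0.753 = 0.247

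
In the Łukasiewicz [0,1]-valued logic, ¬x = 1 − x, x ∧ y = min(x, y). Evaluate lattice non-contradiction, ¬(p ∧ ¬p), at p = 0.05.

0.95

¬p = 1 − 0.05 = 0.95
p ∧ ¬p = min(0.05, 0.95) = 0.05
¬(p ∧ ¬p) = 1 − 0.05 = 0.95
(The value 0.95 < 1 shows this instance is not satisfied; not a Ł∞-tautology — its value is 1 − min(a, 1−a).)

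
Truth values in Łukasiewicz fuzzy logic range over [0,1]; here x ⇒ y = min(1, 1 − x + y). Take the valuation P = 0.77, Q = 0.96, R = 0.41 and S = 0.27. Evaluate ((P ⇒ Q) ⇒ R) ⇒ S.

0.86

P ⇒ Q = min(1, 1 − 0.77 + 0.96) = min(1, 1.19) = 1.00
(P ⇒ Q) ⇒ R = min(1, 1 − 1.00 + 0.41) = min(1, 0.41) = 0.41
((P ⇒ Q) ⇒ R) ⇒ S = min(1, 1 − 0.41 + 0.27) = min(1, 0.86) = 0.86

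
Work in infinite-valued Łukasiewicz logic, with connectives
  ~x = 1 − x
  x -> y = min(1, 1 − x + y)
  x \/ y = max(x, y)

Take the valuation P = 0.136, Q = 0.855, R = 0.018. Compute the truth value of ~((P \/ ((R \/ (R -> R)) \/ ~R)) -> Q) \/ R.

0.145

R -> R = min(1, 1 − 0.018 + 0.018) = min(1, 1.000) = 1.000
R \/ (R -> R) = max(0.018, 1.000) = 1.000
~R = 1 − 0.018 = 0.982
(R \/ (R -> R)) \/ ~R = max(1.000, 0.982) = 1.000
P \/ ((R \/ (R -> R)) \/ ~R) = max(0.136, 1.000) = 1.000
(P \/ ((R \/ (R -> R)) \/ ~R)) -> Q = min(1, 1 − 1.000 + 0.855) = min(1, 0.855) = 0.855
~((P \/ ((R \/ (R -> R)) \/ ~R)) -> Q) = 1 − 0.855 = 0.145
~((P \/ ((R \/ (R -> R)) \/ ~R)) -> Q) \/ R = max(0.145, 0.018) = 0.145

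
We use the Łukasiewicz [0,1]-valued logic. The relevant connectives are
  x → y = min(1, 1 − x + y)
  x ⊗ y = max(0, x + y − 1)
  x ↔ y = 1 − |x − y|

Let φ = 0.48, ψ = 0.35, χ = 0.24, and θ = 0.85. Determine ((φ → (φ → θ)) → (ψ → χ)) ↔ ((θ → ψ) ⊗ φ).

0.11

φ → θ = min(1, 1 − 0.48 + 0.85) = min(1, 1.37) = 1.00
φ → (φ → θ) = min(1, 1 − 0.48 + 1.00) = min(1, 1.52) = 1.00
ψ → χ = min(1, 1 − 0.35 + 0.24) = min(1, 0.89) = 0.89
(φ → (φ → θ)) → (ψ → χ) = min(1, 1 − 1.00 + 0.89) = min(1, 0.89) = 0.89
θ → ψ = min(1, 1 − 0.85 + 0.35) = min(1, 0.50) = 0.50
(θ → ψ) ⊗ φ = max(0, 0.50 + 0.48 − 1) = max(0, -0.02) = 0.00
((φ → (φ → θ)) → (ψ → χ)) ↔ ((θ → ψ) ⊗ φ) = 1 − |0.89 − 0.00| = 1 − 0.89 = 0.11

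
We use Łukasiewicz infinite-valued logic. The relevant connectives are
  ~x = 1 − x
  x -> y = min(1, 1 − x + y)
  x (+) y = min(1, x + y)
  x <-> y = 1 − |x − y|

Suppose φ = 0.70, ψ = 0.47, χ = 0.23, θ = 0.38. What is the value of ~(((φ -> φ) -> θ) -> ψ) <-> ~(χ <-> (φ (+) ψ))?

φ -> φ = min(1, 1 − 0.70 + 0.70) = min(1, 1.00) = 1.00
(φ -> φ) -> θ = min(1, 1 − 1.00 + 0.38) = min(1, 0.38) = 0.38
((φ -> φ) -> θ) -> ψ = min(1, 1 − 0.38 + 0.47) = min(1, 1.09) = 1.00
~(((φ -> φ) -> θ) -> ψ) = 1 − 1.00 = 0.00
φ (+) ψ = min(1, 0.70 + 0.47) = min(1, 1.17) = 1.00
χ <-> (φ (+) ψ) = 1 − |0.23 − 1.00| = 1 − 0.77 = 0.23
~(χ <-> (φ (+) ψ)) = 1 − 0.23 = 0.77
~(((φ -> φ) -> θ) -> ψ) <-> ~(χ <-> (φ (+) ψ)) = 1 − |0.00 − 0.77| = 1 − 0.77 = 0.23

0.23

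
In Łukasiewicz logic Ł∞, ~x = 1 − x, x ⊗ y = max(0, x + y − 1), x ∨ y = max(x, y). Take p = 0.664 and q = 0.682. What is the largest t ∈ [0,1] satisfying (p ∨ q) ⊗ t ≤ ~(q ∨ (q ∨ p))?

p ∨ q = max(0.664, 0.682) = 0.682
So the left factor is p ∨ q = 0.682.
q ∨ p = max(0.682, 0.664) = 0.682
q ∨ (q ∨ p) = max(0.682, 0.682) = 0.682
~(q ∨ (q ∨ p)) = 1 − 0.682 = 0.318
So the right-hand bound is ~(q ∨ (q ∨ p)) = 0.318.
The residuum of the Łukasiewicz t-norm gives the supremum: min(1, 1 − 0.682 + 0.318).
1 − 0.682 + 0.318 = 0.636, so t = min(1, 0.636) = 0.636.
Check: 0.682 ⊗ 0.636 = max(0, 0.318) = 0.318 ≤ 0.318.

0.636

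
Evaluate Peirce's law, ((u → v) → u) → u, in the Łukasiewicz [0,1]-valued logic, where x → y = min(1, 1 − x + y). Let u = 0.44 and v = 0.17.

u → v = min(1, 1 − 0.44 + 0.17) = min(1, 0.73) = 0.73
(u → v) → u = min(1, 1 − 0.73 + 0.44) = min(1, 0.71) = 0.71
((u → v) → u) → u = min(1, 1 − 0.71 + 0.44) = min(1, 0.73) = 0.73
(The value 0.73 < 1 shows this instance is not satisfied; not a Ł∞-tautology in general.)

0.73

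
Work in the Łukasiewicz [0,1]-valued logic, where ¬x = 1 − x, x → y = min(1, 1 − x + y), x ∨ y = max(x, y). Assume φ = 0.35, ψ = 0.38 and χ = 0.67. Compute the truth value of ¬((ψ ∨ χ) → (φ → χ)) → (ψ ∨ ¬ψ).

1.00

ψ ∨ χ = max(0.38, 0.67) = 0.67
φ → χ = min(1, 1 − 0.35 + 0.67) = min(1, 1.32) = 1.00
(ψ ∨ χ) → (φ → χ) = min(1, 1 − 0.67 + 1.00) = min(1, 1.33) = 1.00
¬((ψ ∨ χ) → (φ → χ)) = 1 − 1.00 = 0.00
¬ψ = 1 − 0.38 = 0.62
ψ ∨ ¬ψ = max(0.38, 0.62) = 0.62
¬((ψ ∨ χ) → (φ → χ)) → (ψ ∨ ¬ψ) = min(1, 1 − 0.00 + 0.62) = min(1, 1.62) = 1.00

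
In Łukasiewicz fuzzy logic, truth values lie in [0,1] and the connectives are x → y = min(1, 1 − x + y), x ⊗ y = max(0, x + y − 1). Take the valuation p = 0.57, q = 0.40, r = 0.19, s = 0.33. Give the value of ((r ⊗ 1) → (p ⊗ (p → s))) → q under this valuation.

r ⊗ 1 = max(0, 0.19 + 1.00 − 1) = max(0, 0.19) = 0.19
p → s = min(1, 1 − 0.57 + 0.33) = min(1, 0.76) = 0.76
p ⊗ (p → s) = max(0, 0.57 + 0.76 − 1) = max(0, 0.33) = 0.33
(r ⊗ 1) → (p ⊗ (p → s)) = min(1, 1 − 0.19 + 0.33) = min(1, 1.14) = 1.00
((r ⊗ 1) → (p ⊗ (p → s))) → q = min(1, 1 − 1.00 + 0.40) = min(1, 0.40) = 0.40

0.40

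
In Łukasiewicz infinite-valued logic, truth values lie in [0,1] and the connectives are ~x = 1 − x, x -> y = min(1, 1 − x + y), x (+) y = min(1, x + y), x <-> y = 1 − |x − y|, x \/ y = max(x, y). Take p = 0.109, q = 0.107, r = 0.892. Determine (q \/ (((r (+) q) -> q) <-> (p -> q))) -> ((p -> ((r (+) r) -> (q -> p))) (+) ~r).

r (+) q = min(1, 0.892 + 0.107) = min(1, 0.999) = 0.999
(r (+) q) -> q = min(1, 1 − 0.999 + 0.107) = min(1, 0.108) = 0.108
p -> q = min(1, 1 − 0.109 + 0.107) = min(1, 0.998) = 0.998
((r (+) q) -> q) <-> (p -> q) = 1 − |0.108 − 0.998| = 1 − 0.890 = 0.110
q \/ (((r (+) q) -> q) <-> (p -> q)) = max(0.107, 0.110) = 0.110
r (+) r = min(1, 0.892 + 0.892) = min(1, 1.784) = 1.000
q -> p = min(1, 1 − 0.107 + 0.109) = min(1, 1.002) = 1.000
(r (+) r) -> (q -> p) = min(1, 1 − 1.000 + 1.000) = min(1, 1.000) = 1.000
p -> ((r (+) r) -> (q -> p)) = min(1, 1 − 0.109 + 1.000) = min(1, 1.891) = 1.000
~r = 1 − 0.892 = 0.108
(p -> ((r (+) r) -> (q -> p))) (+) ~r = min(1, 1.000 + 0.108) = min(1, 1.108) = 1.000
(q \/ (((r (+) q) -> q) <-> (p -> q))) -> ((p -> ((r (+) r) -> (q -> p))) (+) ~r) = min(1, 1 − 0.110 + 1.000) = min(1, 1.890) = 1.000

1.000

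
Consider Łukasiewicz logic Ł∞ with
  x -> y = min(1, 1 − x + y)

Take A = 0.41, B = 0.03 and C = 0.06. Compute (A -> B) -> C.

A -> B = min(1, 1 − 0.41 + 0.03) = min(1, 0.62) = 0.62
(A -> B) -> C = min(1, 1 − 0.62 + 0.06) = min(1, 0.44) = 0.44

0.44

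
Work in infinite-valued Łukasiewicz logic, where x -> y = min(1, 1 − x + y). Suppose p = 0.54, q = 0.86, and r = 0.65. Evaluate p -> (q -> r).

1.00

q -> r = min(1, 1 − 0.86 + 0.65) = min(1, 0.79) = 0.79
p -> (q -> r) = min(1, 1 − 0.54 + 0.79) = min(1, 1.25) = 1.00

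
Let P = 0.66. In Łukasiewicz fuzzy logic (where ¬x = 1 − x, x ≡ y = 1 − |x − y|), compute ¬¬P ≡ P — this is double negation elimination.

1.00

¬P = 1 − 0.66 = 0.34
¬¬P = 1 − 0.34 = 0.66
¬¬P ≡ P = 1 − |0.66 − 0.66| = 1 − 0.00 = 1.00
(As expected: always 1 in Ł∞ since negation is involutive.)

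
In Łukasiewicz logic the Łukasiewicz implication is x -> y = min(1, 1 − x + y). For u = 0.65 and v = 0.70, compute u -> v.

1.00

u -> v = min(1, 1 − 0.65 + 0.70) = min(1, 1.05) = 1.00
For comparison, the Gödel implication (1 if x ≤ y else y) would give 1.00.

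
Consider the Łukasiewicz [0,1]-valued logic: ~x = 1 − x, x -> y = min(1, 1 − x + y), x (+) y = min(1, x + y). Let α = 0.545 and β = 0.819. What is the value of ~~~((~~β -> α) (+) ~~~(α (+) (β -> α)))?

~β = 1 − 0.819 = 0.181
~~β = 1 − 0.181 = 0.819
~~β -> α = min(1, 1 − 0.819 + 0.545) = min(1, 0.726) = 0.726
β -> α = min(1, 1 − 0.819 + 0.545) = min(1, 0.726) = 0.726
α (+) (β -> α) = min(1, 0.545 + 0.726) = min(1, 1.271) = 1.000
~(α (+) (β -> α)) = 1 − 1.000 = 0.000
~~(α (+) (β -> α)) = 1 − 0.000 = 1.000
~~~(α (+) (β -> α)) = 1 − 1.000 = 0.000
(~~β -> α) (+) ~~~(α (+) (β -> α)) = min(1, 0.726 + 0.000) = min(1, 0.726) = 0.726
~((~~β -> α) (+) ~~~(α (+) (β -> α))) = 1 − 0.726 = 0.274
~~((~~β -> α) (+) ~~~(α (+) (β -> α))) = 1 − 0.274 = 0.726
~~~((~~β -> α) (+) ~~~(α (+) (β -> α))) = 1 − 0.726 = 0.274

0.274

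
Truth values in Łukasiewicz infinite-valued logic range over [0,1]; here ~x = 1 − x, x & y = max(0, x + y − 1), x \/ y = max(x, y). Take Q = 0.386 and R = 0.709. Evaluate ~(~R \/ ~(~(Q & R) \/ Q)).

0.709

~R = 1 − 0.709 = 0.291
Q & R = max(0, 0.386 + 0.709 − 1) = max(0, 0.095) = 0.095
~(Q & R) = 1 − 0.095 = 0.905
~(Q & R) \/ Q = max(0.905, 0.386) = 0.905
~(~(Q & R) \/ Q) = 1 − 0.905 = 0.095
~R \/ ~(~(Q & R) \/ Q) = max(0.291, 0.095) = 0.291
~(~R \/ ~(~(Q & R) \/ Q)) = 1 − 0.291 = 0.709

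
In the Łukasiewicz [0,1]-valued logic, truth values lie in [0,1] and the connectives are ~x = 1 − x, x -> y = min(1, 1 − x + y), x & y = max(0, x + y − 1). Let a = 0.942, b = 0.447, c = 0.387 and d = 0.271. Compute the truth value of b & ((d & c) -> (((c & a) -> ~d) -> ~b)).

0.447

d & c = max(0, 0.271 + 0.387 − 1) = max(0, -0.342) = 0.000
c & a = max(0, 0.387 + 0.942 − 1) = max(0, 0.329) = 0.329
~d = 1 − 0.271 = 0.729
(c & a) -> ~d = min(1, 1 − 0.329 + 0.729) = min(1, 1.400) = 1.000
~b = 1 − 0.447 = 0.553
((c & a) -> ~d) -> ~b = min(1, 1 − 1.000 + 0.553) = min(1, 0.553) = 0.553
(d & c) -> (((c & a) -> ~d) -> ~b) = min(1, 1 − 0.000 + 0.553) = min(1, 1.553) = 1.000
b & ((d & c) -> (((c & a) -> ~d) -> ~b)) = max(0, 0.447 + 1.000 − 1) = max(0, 0.447) = 0.447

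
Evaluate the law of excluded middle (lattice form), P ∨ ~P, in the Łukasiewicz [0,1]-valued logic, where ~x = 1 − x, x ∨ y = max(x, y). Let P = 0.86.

~P = 1 − 0.86 = 0.14
P ∨ ~P = max(0.86, 0.14) = 0.86
(The value 0.86 < 1 shows this instance is not satisfied; not a Ł∞-tautology — its value is max(a, 1−a).)

0.86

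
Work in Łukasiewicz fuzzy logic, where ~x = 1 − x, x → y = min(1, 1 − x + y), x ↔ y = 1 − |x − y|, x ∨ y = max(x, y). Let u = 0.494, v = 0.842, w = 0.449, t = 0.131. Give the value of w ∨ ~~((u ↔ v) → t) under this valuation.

0.479

u ↔ v = 1 − |0.494 − 0.842| = 1 − 0.348 = 0.652
(u ↔ v) → t = min(1, 1 − 0.652 + 0.131) = min(1, 0.479) = 0.479
~((u ↔ v) → t) = 1 − 0.479 = 0.521
~~((u ↔ v) → t) = 1 − 0.521 = 0.479
w ∨ ~~((u ↔ v) → t) = max(0.449, 0.479) = 0.479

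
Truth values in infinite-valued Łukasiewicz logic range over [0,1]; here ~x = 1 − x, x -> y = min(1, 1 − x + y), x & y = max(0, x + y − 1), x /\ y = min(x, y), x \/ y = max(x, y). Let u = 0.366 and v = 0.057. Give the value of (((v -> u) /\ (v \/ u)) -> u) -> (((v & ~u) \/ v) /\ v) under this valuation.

v -> u = min(1, 1 − 0.057 + 0.366) = min(1, 1.309) = 1.000
v \/ u = max(0.057, 0.366) = 0.366
(v -> u) /\ (v \/ u) = min(1.000, 0.366) = 0.366
((v -> u) /\ (v \/ u)) -> u = min(1, 1 − 0.366 + 0.366) = min(1, 1.000) = 1.000
~u = 1 − 0.366 = 0.634
v & ~u = max(0, 0.057 + 0.634 − 1) = max(0, -0.309) = 0.000
(v & ~u) \/ v = max(0.000, 0.057) = 0.057
((v & ~u) \/ v) /\ v = min(0.057, 0.057) = 0.057
(((v -> u) /\ (v \/ u)) -> u) -> (((v & ~u) \/ v) /\ v) = min(1, 1 − 1.000 + 0.057) = min(1, 0.057) = 0.057

0.057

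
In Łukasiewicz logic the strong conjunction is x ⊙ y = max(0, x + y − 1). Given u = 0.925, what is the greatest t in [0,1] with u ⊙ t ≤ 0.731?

The residuum of the Łukasiewicz t-norm gives the supremum: min(1, 1 − 0.925 + 0.731).
1 − 0.925 + 0.731 = 0.806, so t = min(1, 0.806) = 0.806.
Check: 0.925 ⊙ 0.806 = max(0, 0.731) = 0.731 ≤ 0.731.

0.806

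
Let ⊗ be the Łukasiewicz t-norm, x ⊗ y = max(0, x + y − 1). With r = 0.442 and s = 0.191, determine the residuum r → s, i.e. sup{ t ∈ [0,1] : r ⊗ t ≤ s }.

0.749

The residuum of the Łukasiewicz t-norm gives the supremum: min(1, 1 − 0.442 + 0.191).
1 − 0.442 + 0.191 = 0.749, so t = min(1, 0.749) = 0.749.
Check: 0.442 ⊗ 0.749 = max(0, 0.191) = 0.191 ≤ 0.191.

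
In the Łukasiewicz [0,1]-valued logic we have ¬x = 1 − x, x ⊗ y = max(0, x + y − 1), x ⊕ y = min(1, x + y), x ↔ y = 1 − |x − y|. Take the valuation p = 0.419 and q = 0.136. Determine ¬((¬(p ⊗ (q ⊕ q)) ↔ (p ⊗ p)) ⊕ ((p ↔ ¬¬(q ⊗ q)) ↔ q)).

q ⊕ q = min(1, 0.136 + 0.136) = min(1, 0.272) = 0.272
p ⊗ (q ⊕ q) = max(0, 0.419 + 0.272 − 1) = max(0, -0.309) = 0.000
¬(p ⊗ (q ⊕ q)) = 1 − 0.000 = 1.000
p ⊗ p = max(0, 0.419 + 0.419 − 1) = max(0, -0.162) = 0.000
¬(p ⊗ (q ⊕ q)) ↔ (p ⊗ p) = 1 − |1.000 − 0.000| = 1 − 1.000 = 0.000
q ⊗ q = max(0, 0.136 + 0.136 − 1) = max(0, -0.728) = 0.000
¬(q ⊗ q) = 1 − 0.000 = 1.000
¬¬(q ⊗ q) = 1 − 1.000 = 0.000
p ↔ ¬¬(q ⊗ q) = 1 − |0.419 − 0.000| = 1 − 0.419 = 0.581
(p ↔ ¬¬(q ⊗ q)) ↔ q = 1 − |0.581 − 0.136| = 1 − 0.445 = 0.555
(¬(p ⊗ (q ⊕ q)) ↔ (p ⊗ p)) ⊕ ((p ↔ ¬¬(q ⊗ q)) ↔ q) = min(1, 0.000 + 0.555) = min(1, 0.555) = 0.555
¬((¬(p ⊗ (q ⊕ q)) ↔ (p ⊗ p)) ⊕ ((p ↔ ¬¬(q ⊗ q)) ↔ q)) = 1 − 0.555 = 0.445

0.445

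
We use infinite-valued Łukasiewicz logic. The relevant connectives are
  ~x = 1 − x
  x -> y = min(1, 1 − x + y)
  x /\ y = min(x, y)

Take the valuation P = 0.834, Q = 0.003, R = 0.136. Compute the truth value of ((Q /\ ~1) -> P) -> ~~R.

~1 = 1 − 1.000 = 0.000
Q /\ ~1 = min(0.003, 0.000) = 0.000
(Q /\ ~1) -> P = min(1, 1 − 0.000 + 0.834) = min(1, 1.834) = 1.000
~R = 1 − 0.136 = 0.864
~~R = 1 − 0.864 = 0.136
((Q /\ ~1) -> P) -> ~~R = min(1, 1 − 1.000 + 0.136) = min(1, 0.136) = 0.136

0.136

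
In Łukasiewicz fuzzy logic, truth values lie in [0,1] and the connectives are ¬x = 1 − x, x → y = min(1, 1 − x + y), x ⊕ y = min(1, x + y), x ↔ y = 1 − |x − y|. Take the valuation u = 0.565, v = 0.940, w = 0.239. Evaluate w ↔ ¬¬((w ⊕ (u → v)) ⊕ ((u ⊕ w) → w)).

u → v = min(1, 1 − 0.565 + 0.940) = min(1, 1.375) = 1.000
w ⊕ (u → v) = min(1, 0.239 + 1.000) = min(1, 1.239) = 1.000
u ⊕ w = min(1, 0.565 + 0.239) = min(1, 0.804) = 0.804
(u ⊕ w) → w = min(1, 1 − 0.804 + 0.239) = min(1, 0.435) = 0.435
(w ⊕ (u → v)) ⊕ ((u ⊕ w) → w) = min(1, 1.000 + 0.435) = min(1, 1.435) = 1.000
¬((w ⊕ (u → v)) ⊕ ((u ⊕ w) → w)) = 1 − 1.000 = 0.000
¬¬((w ⊕ (u → v)) ⊕ ((u ⊕ w) → w)) = 1 − 0.000 = 1.000
w ↔ ¬¬((w ⊕ (u → v)) ⊕ ((u ⊕ w) → w)) = 1 − |0.239 − 1.000| = 1 − 0.761 = 0.239

0.239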